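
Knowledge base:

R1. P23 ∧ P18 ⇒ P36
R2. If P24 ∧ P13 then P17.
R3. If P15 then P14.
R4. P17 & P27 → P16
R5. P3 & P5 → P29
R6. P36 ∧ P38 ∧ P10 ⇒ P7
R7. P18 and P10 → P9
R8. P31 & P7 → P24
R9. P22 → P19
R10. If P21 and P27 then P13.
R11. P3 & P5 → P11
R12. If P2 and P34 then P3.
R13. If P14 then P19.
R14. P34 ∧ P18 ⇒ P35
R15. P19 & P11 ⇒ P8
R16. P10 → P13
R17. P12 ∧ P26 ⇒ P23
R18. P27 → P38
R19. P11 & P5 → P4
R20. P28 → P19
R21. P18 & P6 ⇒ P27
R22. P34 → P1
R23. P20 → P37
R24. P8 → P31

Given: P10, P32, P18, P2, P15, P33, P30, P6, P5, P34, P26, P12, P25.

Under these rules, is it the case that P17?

Yes

P14  (by R3: P15)
P3  (by R12: P2, P34)
P19  (by R13: P14)
P13  (by R16: P10)
P23  (by R17: P12, P26)
P27  (by R21: P18, P6)
P36  (by R1: P23, P18)
P11  (by R11: P3, P5)
P8  (by R15: P19, P11)
P38  (by R18: P27)
P31  (by R24: P8)
P7  (by R6: P36, P38, P10)
P24  (by R8: P31, P7)
P17  (by R2: P24, P13)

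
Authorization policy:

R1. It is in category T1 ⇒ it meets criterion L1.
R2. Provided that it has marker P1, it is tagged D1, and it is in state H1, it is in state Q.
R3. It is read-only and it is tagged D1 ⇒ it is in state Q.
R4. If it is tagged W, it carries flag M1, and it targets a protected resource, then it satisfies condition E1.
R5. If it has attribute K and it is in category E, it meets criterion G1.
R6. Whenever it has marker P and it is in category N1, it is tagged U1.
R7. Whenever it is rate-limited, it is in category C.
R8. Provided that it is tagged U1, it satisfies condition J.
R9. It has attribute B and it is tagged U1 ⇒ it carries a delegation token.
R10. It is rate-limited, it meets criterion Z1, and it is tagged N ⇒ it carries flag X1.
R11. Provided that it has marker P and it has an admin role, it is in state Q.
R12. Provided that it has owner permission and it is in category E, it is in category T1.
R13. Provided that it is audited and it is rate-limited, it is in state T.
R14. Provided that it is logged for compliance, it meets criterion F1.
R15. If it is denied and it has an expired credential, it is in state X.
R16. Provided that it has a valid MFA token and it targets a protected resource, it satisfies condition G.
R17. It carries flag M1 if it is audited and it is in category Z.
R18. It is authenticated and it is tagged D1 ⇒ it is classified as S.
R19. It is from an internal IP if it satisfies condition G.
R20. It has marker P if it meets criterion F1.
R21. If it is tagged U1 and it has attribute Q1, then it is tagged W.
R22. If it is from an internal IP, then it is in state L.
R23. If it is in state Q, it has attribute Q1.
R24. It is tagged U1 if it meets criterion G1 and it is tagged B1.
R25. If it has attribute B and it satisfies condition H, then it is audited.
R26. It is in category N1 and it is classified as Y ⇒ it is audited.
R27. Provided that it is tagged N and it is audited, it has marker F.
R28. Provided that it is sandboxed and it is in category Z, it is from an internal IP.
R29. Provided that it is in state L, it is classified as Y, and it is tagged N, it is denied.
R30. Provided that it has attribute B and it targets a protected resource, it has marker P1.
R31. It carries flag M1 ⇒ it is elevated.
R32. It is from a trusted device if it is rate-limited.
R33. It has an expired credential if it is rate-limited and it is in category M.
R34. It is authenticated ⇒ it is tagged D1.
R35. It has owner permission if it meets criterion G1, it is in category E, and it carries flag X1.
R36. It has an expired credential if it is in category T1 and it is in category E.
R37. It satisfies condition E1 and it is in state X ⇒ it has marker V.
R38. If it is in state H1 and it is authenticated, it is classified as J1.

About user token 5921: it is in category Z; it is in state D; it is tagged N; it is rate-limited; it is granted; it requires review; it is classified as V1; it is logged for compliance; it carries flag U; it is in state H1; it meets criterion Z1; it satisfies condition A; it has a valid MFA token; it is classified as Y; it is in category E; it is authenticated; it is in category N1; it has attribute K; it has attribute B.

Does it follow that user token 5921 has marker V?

Forward chaining from the given facts derives: meets criterion G1, is in category C, carries flag X1, meets criterion F1, has marker P, is audited, has marker F, is from a trusted device, is tagged D1, has owner permission, is classified as J1, is tagged U1, satisfies condition J, carries a delegation token, is in category T1, is in state T, carries flag M1, is classified as S, is elevated, has an expired credential, meets criterion L1.
The only rule concluding "it has marker V" is R37, which needs "it satisfies condition E1"; that is never established.

No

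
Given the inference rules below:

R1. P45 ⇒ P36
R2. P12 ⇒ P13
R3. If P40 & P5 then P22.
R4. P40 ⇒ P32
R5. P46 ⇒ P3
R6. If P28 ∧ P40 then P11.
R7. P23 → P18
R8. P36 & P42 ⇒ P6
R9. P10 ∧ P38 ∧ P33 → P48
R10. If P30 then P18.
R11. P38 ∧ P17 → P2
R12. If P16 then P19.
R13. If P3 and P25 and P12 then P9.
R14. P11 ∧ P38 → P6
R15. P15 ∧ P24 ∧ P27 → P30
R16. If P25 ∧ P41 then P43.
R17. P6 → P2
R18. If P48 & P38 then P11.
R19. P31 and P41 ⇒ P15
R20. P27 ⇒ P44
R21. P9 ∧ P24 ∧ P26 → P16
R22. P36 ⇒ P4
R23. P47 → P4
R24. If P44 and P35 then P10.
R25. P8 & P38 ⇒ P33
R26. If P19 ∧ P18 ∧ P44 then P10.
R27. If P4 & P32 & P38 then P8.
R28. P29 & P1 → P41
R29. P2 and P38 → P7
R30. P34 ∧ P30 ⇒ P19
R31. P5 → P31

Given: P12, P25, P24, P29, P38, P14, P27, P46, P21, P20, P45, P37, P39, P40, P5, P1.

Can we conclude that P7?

No

Forward chaining from the given facts derives: P36, P13, P22, P32, P3, P9, P44, P4, P8, P41, P31, P43, P15, P33, P30, P18.
The only rule concluding P7 is R29, which needs P2; that is never established.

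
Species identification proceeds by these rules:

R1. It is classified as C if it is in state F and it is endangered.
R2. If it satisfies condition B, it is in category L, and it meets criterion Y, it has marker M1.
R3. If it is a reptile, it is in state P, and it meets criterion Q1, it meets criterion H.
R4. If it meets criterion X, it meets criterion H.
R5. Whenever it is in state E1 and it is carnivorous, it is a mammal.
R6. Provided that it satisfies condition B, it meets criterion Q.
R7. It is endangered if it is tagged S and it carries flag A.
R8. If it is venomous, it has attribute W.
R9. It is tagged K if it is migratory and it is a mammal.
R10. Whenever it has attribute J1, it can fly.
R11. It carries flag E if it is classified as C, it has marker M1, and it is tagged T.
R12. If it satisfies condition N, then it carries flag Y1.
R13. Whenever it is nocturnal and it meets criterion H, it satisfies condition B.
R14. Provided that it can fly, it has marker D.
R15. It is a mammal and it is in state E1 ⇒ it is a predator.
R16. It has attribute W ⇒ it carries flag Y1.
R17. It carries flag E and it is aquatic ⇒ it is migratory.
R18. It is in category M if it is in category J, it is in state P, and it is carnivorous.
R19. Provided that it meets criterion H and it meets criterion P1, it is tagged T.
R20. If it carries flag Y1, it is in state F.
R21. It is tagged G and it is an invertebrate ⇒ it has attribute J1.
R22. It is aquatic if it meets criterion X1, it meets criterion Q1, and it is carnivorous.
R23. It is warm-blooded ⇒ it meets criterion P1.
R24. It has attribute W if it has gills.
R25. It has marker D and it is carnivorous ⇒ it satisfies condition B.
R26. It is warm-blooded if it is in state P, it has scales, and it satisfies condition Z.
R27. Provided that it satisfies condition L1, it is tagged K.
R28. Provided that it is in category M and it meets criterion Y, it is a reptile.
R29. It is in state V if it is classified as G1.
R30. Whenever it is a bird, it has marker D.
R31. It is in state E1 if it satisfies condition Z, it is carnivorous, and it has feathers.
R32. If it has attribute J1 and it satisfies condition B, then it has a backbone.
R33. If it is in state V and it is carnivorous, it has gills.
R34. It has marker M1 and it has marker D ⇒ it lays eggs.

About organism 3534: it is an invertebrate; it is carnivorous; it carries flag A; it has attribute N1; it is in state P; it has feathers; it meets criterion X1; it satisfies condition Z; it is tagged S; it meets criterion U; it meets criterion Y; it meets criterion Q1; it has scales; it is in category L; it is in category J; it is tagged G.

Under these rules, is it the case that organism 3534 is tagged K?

No

Forward chaining from the given facts derives: is endangered, is in category M, has attribute J1, is aquatic, is warm-blooded, is a reptile, is in state E1, meets criterion H, is a mammal, can fly, has marker D, is a predator, meets criterion P1, satisfies condition B, has a backbone, has marker M1, meets criterion Q, is tagged T, lays eggs.
Rules concluding "it is tagged K": R9 needs "it is migratory"; R27 needs "it satisfies condition L1" — none of these are established.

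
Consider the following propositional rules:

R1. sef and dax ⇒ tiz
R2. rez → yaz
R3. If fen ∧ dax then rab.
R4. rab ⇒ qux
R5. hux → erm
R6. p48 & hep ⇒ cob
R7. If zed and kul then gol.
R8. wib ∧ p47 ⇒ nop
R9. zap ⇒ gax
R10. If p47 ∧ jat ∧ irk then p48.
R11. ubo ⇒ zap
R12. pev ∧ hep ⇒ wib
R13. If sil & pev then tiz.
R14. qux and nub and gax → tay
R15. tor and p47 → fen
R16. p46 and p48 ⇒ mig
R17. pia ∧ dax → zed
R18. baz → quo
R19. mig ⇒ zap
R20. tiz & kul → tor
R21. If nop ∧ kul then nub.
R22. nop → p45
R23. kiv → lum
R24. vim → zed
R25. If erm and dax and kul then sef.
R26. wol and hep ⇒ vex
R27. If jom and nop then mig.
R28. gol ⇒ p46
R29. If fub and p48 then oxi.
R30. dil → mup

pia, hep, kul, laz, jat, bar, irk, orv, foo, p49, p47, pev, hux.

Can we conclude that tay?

Forward chaining from the given facts derives: erm, p48, wib, cob, nop, nub, p45.
The only rule concluding tay is R14, which needs qux; that is never established.

No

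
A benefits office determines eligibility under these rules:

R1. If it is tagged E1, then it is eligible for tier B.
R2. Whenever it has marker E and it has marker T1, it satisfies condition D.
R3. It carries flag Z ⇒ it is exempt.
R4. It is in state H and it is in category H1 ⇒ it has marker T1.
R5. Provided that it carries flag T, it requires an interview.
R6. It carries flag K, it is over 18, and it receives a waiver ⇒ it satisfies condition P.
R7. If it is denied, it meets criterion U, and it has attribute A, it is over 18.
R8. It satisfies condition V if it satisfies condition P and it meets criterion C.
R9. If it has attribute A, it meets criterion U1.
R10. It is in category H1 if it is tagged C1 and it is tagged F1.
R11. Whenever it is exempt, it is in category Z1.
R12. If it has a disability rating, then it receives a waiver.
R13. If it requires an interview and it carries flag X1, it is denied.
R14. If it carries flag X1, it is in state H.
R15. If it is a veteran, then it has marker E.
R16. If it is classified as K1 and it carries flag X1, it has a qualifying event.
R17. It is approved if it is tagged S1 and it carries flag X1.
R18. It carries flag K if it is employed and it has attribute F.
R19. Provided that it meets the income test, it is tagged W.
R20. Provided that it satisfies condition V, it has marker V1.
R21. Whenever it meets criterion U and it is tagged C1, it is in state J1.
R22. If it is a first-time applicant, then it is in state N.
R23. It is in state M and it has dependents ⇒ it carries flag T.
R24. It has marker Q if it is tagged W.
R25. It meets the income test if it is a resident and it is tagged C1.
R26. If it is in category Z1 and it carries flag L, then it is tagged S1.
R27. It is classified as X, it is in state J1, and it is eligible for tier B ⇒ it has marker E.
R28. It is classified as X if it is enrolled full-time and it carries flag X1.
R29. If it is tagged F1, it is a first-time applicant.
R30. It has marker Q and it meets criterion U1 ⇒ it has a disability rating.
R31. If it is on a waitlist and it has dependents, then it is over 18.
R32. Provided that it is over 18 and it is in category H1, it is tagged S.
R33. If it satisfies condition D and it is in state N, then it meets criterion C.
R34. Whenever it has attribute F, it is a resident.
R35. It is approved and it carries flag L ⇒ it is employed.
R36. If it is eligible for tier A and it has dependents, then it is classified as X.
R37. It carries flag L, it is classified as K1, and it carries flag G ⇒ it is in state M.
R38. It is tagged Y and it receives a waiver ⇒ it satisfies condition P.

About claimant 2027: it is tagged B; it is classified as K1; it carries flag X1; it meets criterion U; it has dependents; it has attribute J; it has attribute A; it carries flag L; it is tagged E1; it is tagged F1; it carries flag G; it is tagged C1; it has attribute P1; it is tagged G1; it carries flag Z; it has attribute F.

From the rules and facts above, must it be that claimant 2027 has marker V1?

No

Forward chaining from the given facts derives: is eligible for tier B, is exempt, meets criterion U1, is in category H1, is in category Z1, is in state H, has a qualifying event, is in state J1, is tagged S1, is a first-time applicant, is a resident, is in state M, has marker T1, is approved, is in state N, carries flag T, meets the income test, is employed, requires an interview, is denied, carries flag K, is tagged W, has marker Q, has a disability rating, is over 18, receives a waiver, is tagged S, satisfies condition P.
The only rule concluding "it has marker V1" is R20, which needs "it satisfies condition V"; that is never established.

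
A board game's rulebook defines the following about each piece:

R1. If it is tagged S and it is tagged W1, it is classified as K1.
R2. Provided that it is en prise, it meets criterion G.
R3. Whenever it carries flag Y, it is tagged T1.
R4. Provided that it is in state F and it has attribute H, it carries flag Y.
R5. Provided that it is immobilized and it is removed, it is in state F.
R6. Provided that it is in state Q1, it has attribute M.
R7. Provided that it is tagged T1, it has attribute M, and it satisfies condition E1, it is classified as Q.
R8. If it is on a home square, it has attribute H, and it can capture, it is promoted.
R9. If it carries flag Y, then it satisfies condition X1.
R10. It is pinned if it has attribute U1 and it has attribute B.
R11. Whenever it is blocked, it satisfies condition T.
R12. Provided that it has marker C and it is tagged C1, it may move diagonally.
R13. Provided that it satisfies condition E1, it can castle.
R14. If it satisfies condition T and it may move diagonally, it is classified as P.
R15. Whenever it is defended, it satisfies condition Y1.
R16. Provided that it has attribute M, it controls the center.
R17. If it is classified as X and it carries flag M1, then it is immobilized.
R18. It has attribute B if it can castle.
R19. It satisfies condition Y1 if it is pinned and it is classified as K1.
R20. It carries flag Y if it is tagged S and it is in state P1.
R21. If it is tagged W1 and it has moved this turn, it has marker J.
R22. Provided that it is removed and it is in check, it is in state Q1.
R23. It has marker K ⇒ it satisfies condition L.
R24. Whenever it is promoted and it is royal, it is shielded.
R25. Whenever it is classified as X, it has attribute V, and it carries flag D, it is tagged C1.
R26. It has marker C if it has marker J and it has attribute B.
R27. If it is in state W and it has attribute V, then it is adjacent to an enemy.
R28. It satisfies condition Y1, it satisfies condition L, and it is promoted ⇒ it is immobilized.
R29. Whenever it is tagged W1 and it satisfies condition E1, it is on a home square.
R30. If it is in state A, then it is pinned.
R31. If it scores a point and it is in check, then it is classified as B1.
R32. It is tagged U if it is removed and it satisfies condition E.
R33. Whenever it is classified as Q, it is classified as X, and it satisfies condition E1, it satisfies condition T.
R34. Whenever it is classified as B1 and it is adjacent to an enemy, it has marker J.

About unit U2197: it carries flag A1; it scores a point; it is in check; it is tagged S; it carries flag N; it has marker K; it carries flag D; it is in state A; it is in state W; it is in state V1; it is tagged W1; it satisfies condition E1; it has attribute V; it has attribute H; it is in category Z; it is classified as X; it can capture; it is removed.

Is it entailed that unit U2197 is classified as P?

By R1 (it is tagged S, it is tagged W1): it is classified as K1.
By R13 (it satisfies condition E1): it can castle.
By R18 (it can castle): it has attribute B.
By R22 (it is removed, it is in check): it is in state Q1.
By R23 (it has marker K): it satisfies condition L.
By R25 (it is classified as X, it has attribute V, it carries flag D): it is tagged C1.
By R27 (it is in state W, it has attribute V): it is adjacent to an enemy.
By R29 (it is tagged W1, it satisfies condition E1): it is on a home square.
By R30 (it is in state A): it is pinned.
By R31 (it scores a point, it is in check): it is classified as B1.
By R34 (it is classified as B1, it is adjacent to an enemy): it has marker J.
By R6 (it is in state Q1): it has attribute M.
By R8 (it is on a home square, it has attribute H, it can capture): it is promoted.
By R19 (it is pinned, it is classified as K1): it satisfies condition Y1.
By R26 (it has marker J, it has attribute B): it has marker C.
By R28 (it satisfies condition Y1, it satisfies condition L, it is promoted): it is immobilized.
By R5 (it is immobilized, it is removed): it is in state F.
By R12 (it has marker C, it is tagged C1): it may move diagonally.
By R4 (it is in state F, it has attribute H): it carries flag Y.
By R3 (it carries flag Y): it is tagged T1.
By R7 (it is tagged T1, it has attribute M, it satisfies condition E1): it is classified as Q.
By R33 (it is classified as Q, it is classified as X, it satisfies condition E1): it satisfies condition T.
By R14 (it satisfies condition T, it may move diagonally): it is classified as P.

Yes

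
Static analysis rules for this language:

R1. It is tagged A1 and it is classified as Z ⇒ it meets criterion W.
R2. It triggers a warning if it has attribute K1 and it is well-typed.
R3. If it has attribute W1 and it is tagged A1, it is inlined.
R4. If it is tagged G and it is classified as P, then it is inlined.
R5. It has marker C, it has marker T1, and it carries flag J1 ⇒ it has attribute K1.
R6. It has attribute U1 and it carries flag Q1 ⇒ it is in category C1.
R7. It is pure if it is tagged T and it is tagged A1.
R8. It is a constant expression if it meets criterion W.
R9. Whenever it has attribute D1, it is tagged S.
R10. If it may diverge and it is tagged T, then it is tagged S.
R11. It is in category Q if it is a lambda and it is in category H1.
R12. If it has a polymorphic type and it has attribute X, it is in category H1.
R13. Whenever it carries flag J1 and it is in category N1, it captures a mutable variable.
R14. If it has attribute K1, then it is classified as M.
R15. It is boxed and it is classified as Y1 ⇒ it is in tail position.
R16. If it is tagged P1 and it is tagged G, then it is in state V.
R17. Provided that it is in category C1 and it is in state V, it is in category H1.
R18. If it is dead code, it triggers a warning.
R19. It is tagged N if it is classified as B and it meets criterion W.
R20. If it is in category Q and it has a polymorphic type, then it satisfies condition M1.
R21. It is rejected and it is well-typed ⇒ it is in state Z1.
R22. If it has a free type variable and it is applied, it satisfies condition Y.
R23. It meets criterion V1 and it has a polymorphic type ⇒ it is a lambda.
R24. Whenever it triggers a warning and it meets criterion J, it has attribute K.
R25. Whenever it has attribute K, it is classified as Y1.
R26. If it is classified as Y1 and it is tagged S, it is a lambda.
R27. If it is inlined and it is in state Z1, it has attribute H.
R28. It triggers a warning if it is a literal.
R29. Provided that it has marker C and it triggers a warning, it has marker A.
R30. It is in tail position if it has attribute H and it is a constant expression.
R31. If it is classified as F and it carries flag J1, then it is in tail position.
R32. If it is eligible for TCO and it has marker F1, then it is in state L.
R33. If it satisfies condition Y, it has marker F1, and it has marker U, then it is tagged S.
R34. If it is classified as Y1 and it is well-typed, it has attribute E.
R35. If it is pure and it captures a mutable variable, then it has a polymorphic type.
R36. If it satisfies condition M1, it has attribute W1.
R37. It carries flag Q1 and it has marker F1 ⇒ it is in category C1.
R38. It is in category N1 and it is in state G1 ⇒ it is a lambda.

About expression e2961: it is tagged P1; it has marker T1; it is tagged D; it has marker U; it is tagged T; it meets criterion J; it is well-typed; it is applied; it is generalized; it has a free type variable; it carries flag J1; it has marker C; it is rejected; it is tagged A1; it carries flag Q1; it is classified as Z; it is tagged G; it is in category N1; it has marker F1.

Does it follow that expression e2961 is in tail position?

By R1 (it is tagged A1, it is classified as Z): it meets criterion W.
By R5 (it has marker C, it has marker T1, it carries flag J1): it has attribute K1.
By R7 (it is tagged T, it is tagged A1): it is pure.
By R8 (it meets criterion W): it is a constant expression.
By R13 (it carries flag J1, it is in category N1): it captures a mutable variable.
By R16 (it is tagged P1, it is tagged G): it is in state V.
By R21 (it is rejected, it is well-typed): it is in state Z1.
By R22 (it has a free type variable, it is applied): it satisfies condition Y.
By R33 (it satisfies condition Y, it has marker F1, it has marker U): it is tagged S.
By R35 (it is pure, it captures a mutable variable): it has a polymorphic type.
By R37 (it carries flag Q1, it has marker F1): it is in category C1.
By R2 (it has attribute K1, it is well-typed): it triggers a warning.
By R17 (it is in category C1, it is in state V): it is in category H1.
By R24 (it triggers a warning, it meets criterion J): it has attribute K.
By R25 (it has attribute K): it is classified as Y1.
By R26 (it is classified as Y1, it is tagged S): it is a lambda.
By R11 (it is a lambda, it is in category H1): it is in category Q.
By R20 (it is in category Q, it has a polymorphic type): it satisfies condition M1.
By R36 (it satisfies condition M1): it has attribute W1.
By R3 (it has attribute W1, it is tagged A1): it is inlined.
By R27 (it is inlined, it is in state Z1): it has attribute H.
By R30 (it has attribute H, it is a constant expression): it is in tail position.

Yes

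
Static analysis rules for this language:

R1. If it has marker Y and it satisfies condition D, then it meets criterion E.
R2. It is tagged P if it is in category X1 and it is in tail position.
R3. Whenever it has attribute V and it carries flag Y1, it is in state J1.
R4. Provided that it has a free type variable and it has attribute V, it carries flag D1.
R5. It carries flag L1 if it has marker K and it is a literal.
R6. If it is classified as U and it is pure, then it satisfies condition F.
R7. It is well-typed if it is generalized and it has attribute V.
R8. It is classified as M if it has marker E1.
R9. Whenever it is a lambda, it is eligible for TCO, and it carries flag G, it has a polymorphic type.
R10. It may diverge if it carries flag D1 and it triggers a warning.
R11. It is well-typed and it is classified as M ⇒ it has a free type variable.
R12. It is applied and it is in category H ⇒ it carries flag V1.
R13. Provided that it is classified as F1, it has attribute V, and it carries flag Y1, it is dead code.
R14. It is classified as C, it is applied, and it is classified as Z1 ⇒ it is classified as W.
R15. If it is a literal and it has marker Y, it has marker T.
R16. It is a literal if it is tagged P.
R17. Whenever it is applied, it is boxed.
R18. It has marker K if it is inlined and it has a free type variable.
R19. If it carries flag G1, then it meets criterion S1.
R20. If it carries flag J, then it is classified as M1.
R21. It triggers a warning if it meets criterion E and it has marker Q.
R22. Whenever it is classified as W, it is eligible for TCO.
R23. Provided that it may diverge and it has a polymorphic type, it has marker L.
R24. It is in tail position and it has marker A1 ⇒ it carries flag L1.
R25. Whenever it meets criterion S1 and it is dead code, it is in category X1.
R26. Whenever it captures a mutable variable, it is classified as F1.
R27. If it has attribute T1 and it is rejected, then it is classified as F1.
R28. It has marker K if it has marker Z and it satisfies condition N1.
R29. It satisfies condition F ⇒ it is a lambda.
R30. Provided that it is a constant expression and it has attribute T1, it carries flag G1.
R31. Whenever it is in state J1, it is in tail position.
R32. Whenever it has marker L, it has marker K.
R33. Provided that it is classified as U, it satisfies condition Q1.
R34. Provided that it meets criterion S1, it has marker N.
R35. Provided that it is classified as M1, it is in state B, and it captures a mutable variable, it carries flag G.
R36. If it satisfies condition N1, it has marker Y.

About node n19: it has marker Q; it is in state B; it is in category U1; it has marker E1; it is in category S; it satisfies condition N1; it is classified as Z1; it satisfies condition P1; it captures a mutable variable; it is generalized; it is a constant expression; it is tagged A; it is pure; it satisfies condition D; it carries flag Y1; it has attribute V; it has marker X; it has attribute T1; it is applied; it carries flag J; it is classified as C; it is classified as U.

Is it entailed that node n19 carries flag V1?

Forward chaining from the given facts derives: is in state J1, satisfies condition F, is well-typed, is classified as M, has a free type variable, is classified as W, is boxed, is classified as M1, is eligible for TCO, is classified as F1, is a lambda, carries flag G1, is in tail position, satisfies condition Q1, carries flag G, has marker Y, meets criterion E, carries flag D1, has a polymorphic type, is dead code, meets criterion S1, triggers a warning, is in category X1, has marker N, is tagged P, may diverge, is a literal, has marker L, has marker K, carries flag L1, has marker T.
The only rule concluding "it carries flag V1" is R12, which needs "it is in category H"; that is never established.

No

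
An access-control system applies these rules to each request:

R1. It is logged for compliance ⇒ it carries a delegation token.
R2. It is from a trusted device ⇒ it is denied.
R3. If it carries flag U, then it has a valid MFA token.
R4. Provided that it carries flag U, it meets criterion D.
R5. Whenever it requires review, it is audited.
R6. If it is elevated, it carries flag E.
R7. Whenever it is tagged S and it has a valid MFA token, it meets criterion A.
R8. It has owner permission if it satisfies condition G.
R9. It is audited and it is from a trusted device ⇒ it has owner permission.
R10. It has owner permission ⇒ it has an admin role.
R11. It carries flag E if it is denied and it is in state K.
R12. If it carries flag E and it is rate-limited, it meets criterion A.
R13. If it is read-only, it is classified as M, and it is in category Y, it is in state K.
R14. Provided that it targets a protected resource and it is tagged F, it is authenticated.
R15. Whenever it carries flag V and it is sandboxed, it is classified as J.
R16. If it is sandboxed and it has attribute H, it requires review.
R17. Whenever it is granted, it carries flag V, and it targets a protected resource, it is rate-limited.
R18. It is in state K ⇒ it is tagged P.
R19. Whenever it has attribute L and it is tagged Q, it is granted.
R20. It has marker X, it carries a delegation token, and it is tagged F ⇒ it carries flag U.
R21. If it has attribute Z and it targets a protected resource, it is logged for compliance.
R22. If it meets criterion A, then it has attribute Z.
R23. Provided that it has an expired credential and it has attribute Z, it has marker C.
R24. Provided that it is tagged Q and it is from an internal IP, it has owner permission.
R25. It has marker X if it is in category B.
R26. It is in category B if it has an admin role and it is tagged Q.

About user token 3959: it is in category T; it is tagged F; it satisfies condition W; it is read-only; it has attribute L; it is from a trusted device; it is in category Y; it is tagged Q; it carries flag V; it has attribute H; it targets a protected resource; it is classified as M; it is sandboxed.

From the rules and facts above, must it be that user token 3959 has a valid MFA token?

Yes

By R2 (it is from a trusted device): it is denied.
By R13 (it is read-only, it is classified as M, it is in category Y): it is in state K.
By R16 (it is sandboxed, it has attribute H): it requires review.
By R19 (it has attribute L, it is tagged Q): it is granted.
By R5 (it requires review): it is audited.
By R9 (it is audited, it is from a trusted device): it has owner permission.
By R10 (it has owner permission): it has an admin role.
By R11 (it is denied, it is in state K): it carries flag E.
By R17 (it is granted, it carries flag V, it targets a protected resource): it is rate-limited.
By R26 (it has an admin role, it is tagged Q): it is in category B.
By R12 (it carries flag E, it is rate-limited): it meets criterion A.
By R22 (it meets criterion A): it has attribute Z.
By R25 (it is in category B): it has marker X.
By R21 (it has attribute Z, it targets a protected resource): it is logged for compliance.
By R1 (it is logged for compliance): it carries a delegation token.
By R20 (it has marker X, it carries a delegation token, it is tagged F): it carries flag U.
By R3 (it carries flag U): it has a valid MFA token.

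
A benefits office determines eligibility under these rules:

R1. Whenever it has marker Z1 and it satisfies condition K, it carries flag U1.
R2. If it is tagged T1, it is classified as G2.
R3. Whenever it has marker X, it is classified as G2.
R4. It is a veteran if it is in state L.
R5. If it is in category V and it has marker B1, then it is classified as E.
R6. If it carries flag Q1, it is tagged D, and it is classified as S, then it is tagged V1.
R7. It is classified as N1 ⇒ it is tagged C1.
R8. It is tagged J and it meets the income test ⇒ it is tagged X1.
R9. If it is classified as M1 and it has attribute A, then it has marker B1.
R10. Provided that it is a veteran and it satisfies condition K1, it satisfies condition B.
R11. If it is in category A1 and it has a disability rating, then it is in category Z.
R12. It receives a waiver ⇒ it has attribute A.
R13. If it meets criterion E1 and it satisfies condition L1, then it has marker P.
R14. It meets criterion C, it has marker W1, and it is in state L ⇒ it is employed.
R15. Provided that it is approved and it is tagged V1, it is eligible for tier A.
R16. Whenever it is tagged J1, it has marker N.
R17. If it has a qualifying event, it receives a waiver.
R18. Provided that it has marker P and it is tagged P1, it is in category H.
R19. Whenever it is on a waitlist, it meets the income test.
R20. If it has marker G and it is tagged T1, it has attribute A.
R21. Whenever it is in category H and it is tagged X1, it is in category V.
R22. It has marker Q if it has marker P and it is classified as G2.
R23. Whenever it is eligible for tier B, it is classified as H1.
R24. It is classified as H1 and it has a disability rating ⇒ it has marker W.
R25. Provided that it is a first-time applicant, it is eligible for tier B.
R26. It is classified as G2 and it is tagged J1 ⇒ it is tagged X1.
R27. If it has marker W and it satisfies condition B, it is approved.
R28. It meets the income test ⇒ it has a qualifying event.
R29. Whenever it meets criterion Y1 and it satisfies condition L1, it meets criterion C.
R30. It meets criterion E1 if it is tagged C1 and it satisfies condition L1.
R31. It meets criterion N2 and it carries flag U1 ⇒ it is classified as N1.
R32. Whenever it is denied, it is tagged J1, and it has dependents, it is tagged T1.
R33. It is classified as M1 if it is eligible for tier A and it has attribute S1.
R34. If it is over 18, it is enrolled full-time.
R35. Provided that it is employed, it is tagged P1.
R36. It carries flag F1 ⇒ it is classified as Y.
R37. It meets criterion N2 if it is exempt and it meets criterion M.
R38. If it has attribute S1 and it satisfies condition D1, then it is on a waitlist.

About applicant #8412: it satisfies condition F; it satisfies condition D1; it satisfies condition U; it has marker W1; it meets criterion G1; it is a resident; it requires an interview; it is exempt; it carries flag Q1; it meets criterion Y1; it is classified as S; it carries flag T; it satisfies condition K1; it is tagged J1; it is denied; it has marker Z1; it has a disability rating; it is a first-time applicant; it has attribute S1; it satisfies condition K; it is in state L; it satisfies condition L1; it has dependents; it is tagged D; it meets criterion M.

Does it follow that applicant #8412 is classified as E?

By R1 (it has marker Z1, it satisfies condition K): it carries flag U1.
By R4 (it is in state L): it is a veteran.
By R6 (it carries flag Q1, it is tagged D, it is classified as S): it is tagged V1.
By R10 (it is a veteran, it satisfies condition K1): it satisfies condition B.
By R25 (it is a first-time applicant): it is eligible for tier B.
By R29 (it meets criterion Y1, it satisfies condition L1): it meets criterion C.
By R32 (it is denied, it is tagged J1, it has dependents): it is tagged T1.
By R37 (it is exempt, it meets criterion M): it meets criterion N2.
By R38 (it has attribute S1, it satisfies condition D1): it is on a waitlist.
By R2 (it is tagged T1): it is classified as G2.
By R14 (it meets criterion C, it has marker W1, it is in state L): it is employed.
By R19 (it is on a waitlist): it meets the income test.
By R23 (it is eligible for tier B): it is classified as H1.
By R24 (it is classified as H1, it has a disability rating): it has marker W.
By R26 (it is classified as G2, it is tagged J1): it is tagged X1.
By R27 (it has marker W, it satisfies condition B): it is approved.
By R28 (it meets the income test): it has a qualifying event.
By R31 (it meets criterion N2, it carries flag U1): it is classified as N1.
By R35 (it is employed): it is tagged P1.
By R7 (it is classified as N1): it is tagged C1.
By R15 (it is approved, it is tagged V1): it is eligible for tier A.
By R17 (it has a qualifying event): it receives a waiver.
By R30 (it is tagged C1, it satisfies condition L1): it meets criterion E1.
By R33 (it is eligible for tier A, it has attribute S1): it is classified as M1.
By R12 (it receives a waiver): it has attribute A.
By R13 (it meets criterion E1, it satisfies condition L1): it has marker P.
By R18 (it has marker P, it is tagged P1): it is in category H.
By R21 (it is in category H, it is tagged X1): it is in category V.
By R9 (it is classified as M1, it has attribute A): it has marker B1.
By R5 (it is in category V, it has marker B1): it is classified as E.

Yes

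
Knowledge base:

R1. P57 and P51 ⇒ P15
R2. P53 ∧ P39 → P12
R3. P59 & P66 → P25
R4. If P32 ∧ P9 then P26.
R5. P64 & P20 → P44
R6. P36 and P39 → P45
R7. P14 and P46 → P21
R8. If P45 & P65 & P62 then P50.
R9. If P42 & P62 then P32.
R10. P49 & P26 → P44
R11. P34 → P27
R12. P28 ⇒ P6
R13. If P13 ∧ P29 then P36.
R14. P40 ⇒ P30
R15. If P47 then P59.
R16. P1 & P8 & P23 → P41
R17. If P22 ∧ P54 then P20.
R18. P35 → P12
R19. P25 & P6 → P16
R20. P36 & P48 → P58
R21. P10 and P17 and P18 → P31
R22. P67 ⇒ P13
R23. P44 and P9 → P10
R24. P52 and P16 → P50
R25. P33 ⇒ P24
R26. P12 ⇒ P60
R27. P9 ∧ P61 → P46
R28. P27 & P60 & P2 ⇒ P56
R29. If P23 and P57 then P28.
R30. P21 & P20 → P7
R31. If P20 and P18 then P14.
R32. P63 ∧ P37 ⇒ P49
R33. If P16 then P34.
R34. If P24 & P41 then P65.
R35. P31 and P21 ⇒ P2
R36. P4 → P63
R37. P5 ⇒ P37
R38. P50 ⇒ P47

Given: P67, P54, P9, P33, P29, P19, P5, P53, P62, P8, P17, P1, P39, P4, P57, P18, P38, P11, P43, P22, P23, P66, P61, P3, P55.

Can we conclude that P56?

No

Forward chaining from the given facts derives: P12, P41, P20, P13, P24, P60, P46, P28, P14, P65, P63, P37, P21, P6, P36, P7, P49, P45, P50, P47, P59, P25, P16, P34, P27.
The only rule concluding P56 is R28, which needs P2; that is never established.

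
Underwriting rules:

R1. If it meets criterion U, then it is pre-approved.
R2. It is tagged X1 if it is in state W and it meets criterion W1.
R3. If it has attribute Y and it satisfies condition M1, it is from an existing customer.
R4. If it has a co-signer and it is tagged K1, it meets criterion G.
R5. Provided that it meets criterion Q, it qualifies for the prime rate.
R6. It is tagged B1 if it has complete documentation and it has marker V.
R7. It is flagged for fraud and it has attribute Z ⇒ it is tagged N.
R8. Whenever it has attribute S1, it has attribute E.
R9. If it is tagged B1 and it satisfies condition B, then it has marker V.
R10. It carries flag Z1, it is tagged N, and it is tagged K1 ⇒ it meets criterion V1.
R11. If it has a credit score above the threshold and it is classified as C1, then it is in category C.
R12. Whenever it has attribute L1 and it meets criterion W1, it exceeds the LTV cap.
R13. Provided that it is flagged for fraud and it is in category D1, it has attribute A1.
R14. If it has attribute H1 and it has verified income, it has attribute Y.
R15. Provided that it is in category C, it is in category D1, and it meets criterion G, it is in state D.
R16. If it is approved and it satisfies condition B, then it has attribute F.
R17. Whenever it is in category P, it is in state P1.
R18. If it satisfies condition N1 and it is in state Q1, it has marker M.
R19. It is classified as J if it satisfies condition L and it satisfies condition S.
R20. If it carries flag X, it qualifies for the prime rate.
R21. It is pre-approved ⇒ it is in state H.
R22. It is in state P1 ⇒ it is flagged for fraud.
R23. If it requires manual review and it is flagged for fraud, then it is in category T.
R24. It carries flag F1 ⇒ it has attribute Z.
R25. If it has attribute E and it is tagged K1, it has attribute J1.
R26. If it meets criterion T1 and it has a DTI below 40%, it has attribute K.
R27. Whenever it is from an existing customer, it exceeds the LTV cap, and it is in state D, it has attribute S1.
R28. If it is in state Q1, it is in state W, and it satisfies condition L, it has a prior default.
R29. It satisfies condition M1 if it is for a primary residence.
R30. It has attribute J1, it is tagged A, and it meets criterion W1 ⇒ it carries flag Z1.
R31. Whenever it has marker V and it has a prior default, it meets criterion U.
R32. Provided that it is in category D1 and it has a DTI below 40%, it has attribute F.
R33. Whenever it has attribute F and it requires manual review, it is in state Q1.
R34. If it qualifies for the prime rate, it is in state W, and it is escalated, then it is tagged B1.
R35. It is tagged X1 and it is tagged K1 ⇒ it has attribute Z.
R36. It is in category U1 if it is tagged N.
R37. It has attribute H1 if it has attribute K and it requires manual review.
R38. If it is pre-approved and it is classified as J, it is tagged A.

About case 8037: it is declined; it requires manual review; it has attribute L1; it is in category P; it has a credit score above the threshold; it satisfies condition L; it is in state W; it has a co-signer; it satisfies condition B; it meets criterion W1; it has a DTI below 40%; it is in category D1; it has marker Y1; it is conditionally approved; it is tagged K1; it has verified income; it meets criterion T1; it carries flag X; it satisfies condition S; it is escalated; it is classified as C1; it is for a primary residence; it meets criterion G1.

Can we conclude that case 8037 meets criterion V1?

Yes

By R2 (it is in state W, it meets criterion W1): it is tagged X1.
By R4 (it has a co-signer, it is tagged K1): it meets criterion G.
By R11 (it has a credit score above the threshold, it is classified as C1): it is in category C.
By R12 (it has attribute L1, it meets criterion W1): it exceeds the LTV cap.
By R15 (it is in category C, it is in category D1, it meets criterion G): it is in state D.
By R17 (it is in category P): it is in state P1.
By R19 (it satisfies condition L, it satisfies condition S): it is classified as J.
By R20 (it carries flag X): it qualifies for the prime rate.
By R22 (it is in state P1): it is flagged for fraud.
By R26 (it meets criterion T1, it has a DTI below 40%): it has attribute K.
By R29 (it is for a primary residence): it satisfies condition M1.
By R32 (it is in category D1, it has a DTI below 40%): it has attribute F.
By R33 (it has attribute F, it requires manual review): it is in state Q1.
By R34 (it qualifies for the prime rate, it is in state W, it is escalated): it is tagged B1.
By R35 (it is tagged X1, it is tagged K1): it has attribute Z.
By R37 (it has attribute K, it requires manual review): it has attribute H1.
By R7 (it is flagged for fraud, it has attribute Z): it is tagged N.
By R9 (it is tagged B1, it satisfies condition B): it has marker V.
By R14 (it has attribute H1, it has verified income): it has attribute Y.
By R28 (it is in state Q1, it is in state W, it satisfies condition L): it has a prior default.
By R31 (it has marker V, it has a prior default): it meets criterion U.
By R1 (it meets criterion U): it is pre-approved.
By R3 (it has attribute Y, it satisfies condition M1): it is from an existing customer.
By R27 (it is from an existing customer, it exceeds the LTV cap, it is in state D): it has attribute S1.
By R38 (it is pre-approved, it is classified as J): it is tagged A.
By R8 (it has attribute S1): it has attribute E.
By R25 (it has attribute E, it is tagged K1): it has attribute J1.
By R30 (it has attribute J1, it is tagged A, it meets criterion W1): it carries flag Z1.
By R10 (it carries flag Z1, it is tagged N, it is tagged K1): it meets criterion V1.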